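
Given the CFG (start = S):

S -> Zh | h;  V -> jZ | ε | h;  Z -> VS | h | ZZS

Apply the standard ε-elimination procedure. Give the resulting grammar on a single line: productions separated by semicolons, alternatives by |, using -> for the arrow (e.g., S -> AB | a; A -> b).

S -> h | Zh; V -> h | jZ; Z -> S | h | VS | ZZS

Nullable set: {V}.
Drop V -> ε.
Z -> VS: V nullable, giving S | VS.
Unchanged (no nullable symbols): S -> Zh; S -> h; V -> h; V -> jZ; Z -> ZZS; Z -> h.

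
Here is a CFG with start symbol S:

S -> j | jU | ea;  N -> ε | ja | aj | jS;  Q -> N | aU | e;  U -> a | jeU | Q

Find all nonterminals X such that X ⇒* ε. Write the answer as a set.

{N, Q, U}

Directly nullable (have an ε-rule): {N}.
Q is nullable via Q -> N (every symbol on the right is already known nullable).
U is nullable via U -> Q (every symbol on the right is already known nullable).
Not nullable: S — each has a terminal in every rule's right-hand side or depends on a non-nullable symbol.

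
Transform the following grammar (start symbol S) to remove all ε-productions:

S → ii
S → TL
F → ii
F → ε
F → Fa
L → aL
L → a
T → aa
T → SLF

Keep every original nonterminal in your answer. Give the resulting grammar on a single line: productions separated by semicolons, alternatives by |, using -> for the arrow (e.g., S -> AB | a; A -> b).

Nullable set: {F}.
Drop F -> ε.
F -> Fa: F nullable, giving Fa | a.
T -> SLF: F nullable, giving SL | SLF.
Unchanged (no nullable symbols): S -> TL; S -> ii; F -> ii; L -> a; L -> aL; T -> aa.

S -> TL | ii; F -> a | Fa | ii; L -> a | aL; T -> SL | aa | SLF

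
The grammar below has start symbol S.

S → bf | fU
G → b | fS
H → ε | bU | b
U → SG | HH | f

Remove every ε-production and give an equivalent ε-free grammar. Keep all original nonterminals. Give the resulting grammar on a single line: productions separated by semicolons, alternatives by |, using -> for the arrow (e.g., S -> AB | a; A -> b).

S -> f | bf | fU; G -> b | fS; H -> b | bU; U -> H | f | HH | SG

Nullable set: {H, U}.
S -> fU: U nullable, giving f | fU.
Drop H -> ε.
H -> bU: U nullable, giving b | bU.
U -> HH: H, H nullable, giving H | HH.
Unchanged (no nullable symbols): S -> bf; G -> b; G -> fS; H -> b; U -> SG; U -> f.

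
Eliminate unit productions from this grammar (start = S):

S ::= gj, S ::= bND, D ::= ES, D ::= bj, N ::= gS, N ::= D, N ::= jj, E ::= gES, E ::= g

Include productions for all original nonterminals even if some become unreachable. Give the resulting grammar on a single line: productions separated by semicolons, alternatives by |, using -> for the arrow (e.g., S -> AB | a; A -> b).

Unit productions: N->D.
Unit pairs (A ⇒* B via units): (N,D).
S: inherits non-unit rules of {S} → bND | gj.
D: inherits non-unit rules of {D} → ES | bj.
E: inherits non-unit rules of {E} → g | gES.
N: inherits non-unit rules of {D, N} → ES | bj | gS | jj.

S -> gj | bND; D -> ES | bj; E -> g | gES; N -> ES | bj | gS | jj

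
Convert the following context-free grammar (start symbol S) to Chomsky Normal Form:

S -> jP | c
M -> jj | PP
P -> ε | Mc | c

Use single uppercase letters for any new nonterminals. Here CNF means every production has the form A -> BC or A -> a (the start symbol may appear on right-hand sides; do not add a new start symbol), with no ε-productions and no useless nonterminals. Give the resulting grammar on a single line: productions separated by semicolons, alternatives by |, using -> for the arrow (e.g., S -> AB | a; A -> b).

Nullable: {M, P}; after ε-elimination: S -> c | j | jP; M -> P | PP | jj; P -> c | Mc.
After unit-elimination: S -> c | j | jP; M -> c | Mc | PP | jj; P -> c | Mc.
TERM: introduce A -> c, B -> j and substitute in every rule of length ≥2.

S -> c | j | BP; A -> c; B -> j; M -> c | BB | MA | PP; P -> c | MA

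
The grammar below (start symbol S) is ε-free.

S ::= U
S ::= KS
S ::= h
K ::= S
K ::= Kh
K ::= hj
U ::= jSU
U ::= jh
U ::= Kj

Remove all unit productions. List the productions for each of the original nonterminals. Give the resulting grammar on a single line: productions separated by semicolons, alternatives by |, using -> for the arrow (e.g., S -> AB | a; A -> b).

S -> h | KS | Kj | jh | jSU; K -> h | KS | Kh | Kj | hj | jh | jSU; U -> Kj | jh | jSU

Unit productions: K->S, S->U.
Unit pairs (A ⇒* B via units): (K,S), (K,U), (S,U).
S: inherits non-unit rules of {S, U} → KS | Kj | h | jSU | jh.
K: inherits non-unit rules of {K, S, U} → KS | Kh | Kj | h | hj | jSU | jh.
U: inherits non-unit rules of {U} → Kj | jSU | jh.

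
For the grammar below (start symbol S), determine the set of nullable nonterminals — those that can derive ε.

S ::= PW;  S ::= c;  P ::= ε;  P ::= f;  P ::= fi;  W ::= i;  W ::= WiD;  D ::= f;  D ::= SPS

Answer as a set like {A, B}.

{P}

Directly nullable (have an ε-rule): {P}.
Not nullable: D, S, W — each has a terminal in every rule's right-hand side or depends on a non-nullable symbol.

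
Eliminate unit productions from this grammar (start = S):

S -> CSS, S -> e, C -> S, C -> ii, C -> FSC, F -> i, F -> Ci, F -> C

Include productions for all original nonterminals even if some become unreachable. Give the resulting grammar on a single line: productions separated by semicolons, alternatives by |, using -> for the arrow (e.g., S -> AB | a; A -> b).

Unit productions: C->S, F->C.
Unit pairs (A ⇒* B via units): (C,S), (F,C), (F,S).
S: inherits non-unit rules of {S} → CSS | e.
C: inherits non-unit rules of {C, S} → CSS | FSC | e | ii.
F: inherits non-unit rules of {C, F, S} → CSS | Ci | FSC | e | i | ii.

S -> e | CSS; C -> e | ii | CSS | FSC; F -> e | i | Ci | ii | CSS | FSC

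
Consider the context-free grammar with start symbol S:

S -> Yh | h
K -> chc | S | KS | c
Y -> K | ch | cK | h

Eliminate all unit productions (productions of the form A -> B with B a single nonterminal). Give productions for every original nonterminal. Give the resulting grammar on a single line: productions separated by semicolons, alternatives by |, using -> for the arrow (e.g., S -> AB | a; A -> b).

Unit productions: K->S, Y->K.
Unit pairs (A ⇒* B via units): (K,S), (Y,K), (Y,S).
S: inherits non-unit rules of {S} → Yh | h.
K: inherits non-unit rules of {K, S} → KS | Yh | c | chc | h.
Y: inherits non-unit rules of {K, S, Y} → KS | Yh | c | cK | ch | chc | h.

S -> h | Yh; K -> c | h | KS | Yh | chc; Y -> c | h | KS | Yh | cK | ch | chc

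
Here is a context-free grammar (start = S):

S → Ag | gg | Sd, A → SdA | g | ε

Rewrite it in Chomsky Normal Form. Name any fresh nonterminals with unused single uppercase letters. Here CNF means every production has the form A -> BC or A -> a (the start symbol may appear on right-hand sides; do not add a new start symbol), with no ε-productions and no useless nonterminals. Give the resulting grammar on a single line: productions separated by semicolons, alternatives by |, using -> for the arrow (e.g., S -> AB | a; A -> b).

Nullable: {A}; after ε-elimination: S -> g | Ag | Sd | gg; A -> g | Sd | SdA.
No unit productions to eliminate.
TERM: introduce B -> d, C -> g and substitute in every rule of length ≥2.
BIN: A -> SBA becomes A -> SD, D -> BA.

S -> g | AC | CC | SB; A -> g | SB | SD; B -> d; C -> g; D -> BA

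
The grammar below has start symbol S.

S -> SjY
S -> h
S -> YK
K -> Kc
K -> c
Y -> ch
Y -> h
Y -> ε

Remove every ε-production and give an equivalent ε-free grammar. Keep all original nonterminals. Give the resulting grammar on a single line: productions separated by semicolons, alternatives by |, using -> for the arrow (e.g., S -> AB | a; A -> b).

Nullable set: {Y}.
S -> SjY: Y nullable, giving Sj | SjY.
S -> YK: Y nullable, giving K | YK.
Drop Y -> ε.
Unchanged (no nullable symbols): S -> h; K -> Kc; K -> c; Y -> ch; Y -> h.

S -> K | h | Sj | YK | SjY; K -> c | Kc; Y -> h | ch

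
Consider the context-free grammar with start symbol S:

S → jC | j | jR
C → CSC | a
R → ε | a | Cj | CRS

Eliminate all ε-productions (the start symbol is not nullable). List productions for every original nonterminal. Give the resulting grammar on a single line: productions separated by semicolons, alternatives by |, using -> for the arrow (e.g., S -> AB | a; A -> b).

S -> j | jC | jR; C -> a | CSC; R -> a | CS | Cj | CRS

Nullable set: {R}.
S -> jR: R nullable, giving j | jR.
Drop R -> ε.
R -> CRS: R nullable, giving CRS | CS.
Unchanged (no nullable symbols): S -> j; S -> jC; C -> CSC; C -> a; R -> Cj; R -> a.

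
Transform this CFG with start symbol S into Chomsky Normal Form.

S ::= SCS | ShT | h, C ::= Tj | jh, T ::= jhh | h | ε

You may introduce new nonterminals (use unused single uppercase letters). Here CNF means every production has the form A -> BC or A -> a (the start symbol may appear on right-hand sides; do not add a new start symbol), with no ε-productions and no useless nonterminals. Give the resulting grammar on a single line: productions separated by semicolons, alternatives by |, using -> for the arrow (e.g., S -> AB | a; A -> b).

Nullable: {T}; after ε-elimination: S -> h | Sh | SCS | ShT; C -> j | Tj | jh; T -> h | jhh.
No unit productions to eliminate.
TERM: introduce B -> h, A -> j and substitute in every rule of length ≥2.
BIN: S -> SBT becomes S -> SD, D -> BT; S -> SCS becomes S -> SE, E -> CS; T -> ABB becomes T -> AF, F -> BB.

S -> h | SB | SD | SE; A -> j; B -> h; C -> j | AB | TA; D -> BT; E -> CS; F -> BB; T -> h | AF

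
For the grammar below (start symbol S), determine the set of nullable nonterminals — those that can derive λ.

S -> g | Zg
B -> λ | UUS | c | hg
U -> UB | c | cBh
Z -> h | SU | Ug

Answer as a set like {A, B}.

Directly nullable (have an ε-rule): {B}.
Not nullable: S, U, Z — each has a terminal in every rule's right-hand side or depends on a non-nullable symbol.

{B}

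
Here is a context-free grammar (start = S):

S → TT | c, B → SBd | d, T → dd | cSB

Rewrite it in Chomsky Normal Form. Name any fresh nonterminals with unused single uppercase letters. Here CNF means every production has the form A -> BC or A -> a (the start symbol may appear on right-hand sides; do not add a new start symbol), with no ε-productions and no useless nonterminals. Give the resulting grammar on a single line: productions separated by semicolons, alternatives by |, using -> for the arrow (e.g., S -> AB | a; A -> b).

No ε-productions.
No unit productions to eliminate.
TERM: introduce C -> c, A -> d and substitute in every rule of length ≥2.
BIN: B -> SBA becomes B -> SD, D -> BA; T -> CSB becomes T -> CE, E -> SB.

S -> c | TT; A -> d; B -> d | SD; C -> c; D -> BA; E -> SB; T -> AA | CE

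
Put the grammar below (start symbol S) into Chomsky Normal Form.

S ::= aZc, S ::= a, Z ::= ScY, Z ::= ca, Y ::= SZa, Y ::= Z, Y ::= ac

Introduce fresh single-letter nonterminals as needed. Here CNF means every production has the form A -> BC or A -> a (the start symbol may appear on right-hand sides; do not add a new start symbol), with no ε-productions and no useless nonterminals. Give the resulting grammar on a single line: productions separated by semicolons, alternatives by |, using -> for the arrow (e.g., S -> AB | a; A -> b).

No ε-productions.
After unit-elimination: S -> a | aZc; Y -> ac | ca | SZa | ScY; Z -> ca | ScY.
TERM: introduce A -> a, B -> c and substitute in every rule of length ≥2.
BIN: S -> AZB becomes S -> AC, C -> ZB; Y -> SBY becomes Y -> SD, D -> BY; Y -> SZA becomes Y -> SE, E -> ZA; Z -> SBY becomes Z -> SF, F -> BY.

S -> a | AC; A -> a; B -> c; C -> ZB; D -> BY; E -> ZA; F -> BY; Y -> AB | BA | SD | SE; Z -> BA | SF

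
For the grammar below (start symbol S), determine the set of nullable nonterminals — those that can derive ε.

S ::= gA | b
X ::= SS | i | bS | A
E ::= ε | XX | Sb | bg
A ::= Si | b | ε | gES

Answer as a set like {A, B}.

{A, E, X}

Directly nullable (have an ε-rule): {A, E}.
X is nullable via X -> A (every symbol on the right is already known nullable).
Not nullable: S — each has a terminal in every rule's right-hand side or depends on a non-nullable symbol.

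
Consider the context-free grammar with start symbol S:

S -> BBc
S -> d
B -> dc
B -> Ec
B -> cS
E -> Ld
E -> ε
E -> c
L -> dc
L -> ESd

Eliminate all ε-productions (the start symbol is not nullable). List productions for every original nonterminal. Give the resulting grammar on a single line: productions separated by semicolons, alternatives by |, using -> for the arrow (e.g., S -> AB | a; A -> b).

Nullable set: {E}.
B -> Ec: E nullable, giving Ec | c.
Drop E -> ε.
L -> ESd: E nullable, giving ESd | Sd.
Unchanged (no nullable symbols): S -> BBc; S -> d; B -> cS; B -> dc; E -> Ld; E -> c; L -> dc.

S -> d | BBc; B -> c | Ec | cS | dc; E -> c | Ld; L -> Sd | dc | ESd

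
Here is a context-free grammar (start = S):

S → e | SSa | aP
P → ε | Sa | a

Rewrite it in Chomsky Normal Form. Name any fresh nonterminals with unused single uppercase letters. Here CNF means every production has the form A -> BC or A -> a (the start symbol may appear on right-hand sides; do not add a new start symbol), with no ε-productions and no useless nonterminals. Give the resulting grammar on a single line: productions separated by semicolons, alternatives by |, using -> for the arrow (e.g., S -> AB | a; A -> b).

S -> a | e | AP | SB; A -> a; B -> SA; P -> a | SA

Nullable: {P}; after ε-elimination: S -> a | e | aP | SSa; P -> a | Sa.
No unit productions to eliminate.
TERM: introduce A -> a and substitute in every rule of length ≥2.
BIN: S -> SSA becomes S -> SB, B -> SA.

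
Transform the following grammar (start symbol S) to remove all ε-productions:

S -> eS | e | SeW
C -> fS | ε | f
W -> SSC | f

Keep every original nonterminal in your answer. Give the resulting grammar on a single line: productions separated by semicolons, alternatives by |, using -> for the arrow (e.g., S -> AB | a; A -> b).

Nullable set: {C}.
Drop C -> ε.
W -> SSC: C nullable, giving SS | SSC.
Unchanged (no nullable symbols): S -> SeW; S -> e; S -> eS; C -> f; C -> fS; W -> f.

S -> e | eS | SeW; C -> f | fS; W -> f | SS | SSC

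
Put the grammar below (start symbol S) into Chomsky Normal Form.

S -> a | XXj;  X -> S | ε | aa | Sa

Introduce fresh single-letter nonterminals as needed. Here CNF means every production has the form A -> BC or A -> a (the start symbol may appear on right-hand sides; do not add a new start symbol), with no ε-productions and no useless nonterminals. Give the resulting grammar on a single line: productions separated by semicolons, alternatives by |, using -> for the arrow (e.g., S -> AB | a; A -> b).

S -> a | j | XA | XC; A -> j; B -> a; C -> XA; D -> XA; X -> a | j | BB | SB | XA | XD

Nullable: {X}; after ε-elimination: S -> a | j | Xj | XXj; X -> S | Sa | aa.
After unit-elimination: S -> a | j | Xj | XXj; X -> a | j | Sa | Xj | aa | XXj.
TERM: introduce B -> a, A -> j and substitute in every rule of length ≥2.
BIN: S -> XXA becomes S -> XC, C -> XA; X -> XXA becomes X -> XD, D -> XA.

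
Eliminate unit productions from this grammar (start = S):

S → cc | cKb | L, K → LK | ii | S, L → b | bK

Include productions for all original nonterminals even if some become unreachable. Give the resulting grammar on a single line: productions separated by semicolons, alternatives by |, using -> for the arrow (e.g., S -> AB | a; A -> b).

S -> b | bK | cc | cKb; K -> b | LK | bK | cc | ii | cKb; L -> b | bK

Unit productions: K->S, S->L.
Unit pairs (A ⇒* B via units): (K,L), (K,S), (S,L).
S: inherits non-unit rules of {L, S} → b | bK | cKb | cc.
K: inherits non-unit rules of {K, L, S} → LK | b | bK | cKb | cc | ii.
L: inherits non-unit rules of {L} → b | bK.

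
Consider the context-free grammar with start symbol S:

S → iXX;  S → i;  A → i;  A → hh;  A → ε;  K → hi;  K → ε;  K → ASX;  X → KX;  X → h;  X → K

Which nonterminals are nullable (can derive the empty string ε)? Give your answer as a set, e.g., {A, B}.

{A, K, X}

Directly nullable (have an ε-rule): {A, K}.
X is nullable via X -> K (every symbol on the right is already known nullable).
Not nullable: S — each has a terminal in every rule's right-hand side or depends on a non-nullable symbol.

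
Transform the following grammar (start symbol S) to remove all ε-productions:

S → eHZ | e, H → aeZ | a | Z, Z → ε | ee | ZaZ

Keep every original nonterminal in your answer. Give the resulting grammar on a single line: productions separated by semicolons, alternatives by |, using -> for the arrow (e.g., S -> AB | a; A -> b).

Nullable set: {H, Z}.
S -> eHZ: H, Z nullable, giving e | eH | eHZ | eZ.
H -> Z: Z nullable, giving Z.
H -> aeZ: Z nullable, giving ae | aeZ.
Drop Z -> ε.
Z -> ZaZ: Z, Z nullable, giving Za | ZaZ | a | aZ.
Unchanged (no nullable symbols): S -> e; H -> a; Z -> ee.

S -> e | eH | eZ | eHZ; H -> Z | a | ae | aeZ; Z -> a | Za | aZ | ee | ZaZ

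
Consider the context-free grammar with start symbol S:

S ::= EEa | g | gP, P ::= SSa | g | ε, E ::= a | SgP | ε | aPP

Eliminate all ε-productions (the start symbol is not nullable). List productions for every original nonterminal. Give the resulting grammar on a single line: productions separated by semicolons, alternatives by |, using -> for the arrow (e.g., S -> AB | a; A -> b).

Nullable set: {E, P}.
S -> EEa: E, E nullable, giving EEa | Ea | a.
S -> gP: P nullable, giving g | gP.
Drop E -> ε.
E -> SgP: P nullable, giving Sg | SgP.
E -> aPP: P, P nullable, giving a | aP | aPP.
Drop P -> ε.
Unchanged (no nullable symbols): S -> g; E -> a; P -> SSa; P -> g.

S -> a | g | Ea | gP | EEa; E -> a | Sg | aP | SgP | aPP; P -> g | SSa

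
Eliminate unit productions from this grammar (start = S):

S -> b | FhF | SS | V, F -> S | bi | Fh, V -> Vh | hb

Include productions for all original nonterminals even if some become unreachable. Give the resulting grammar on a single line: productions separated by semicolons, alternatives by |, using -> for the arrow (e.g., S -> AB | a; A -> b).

S -> b | SS | Vh | hb | FhF; F -> b | Fh | SS | Vh | bi | hb | FhF; V -> Vh | hb

Unit productions: F->S, S->V.
Unit pairs (A ⇒* B via units): (F,S), (F,V), (S,V).
S: inherits non-unit rules of {S, V} → FhF | SS | Vh | b | hb.
F: inherits non-unit rules of {F, S, V} → Fh | FhF | SS | Vh | b | bi | hb.
V: inherits non-unit rules of {V} → Vh | hb.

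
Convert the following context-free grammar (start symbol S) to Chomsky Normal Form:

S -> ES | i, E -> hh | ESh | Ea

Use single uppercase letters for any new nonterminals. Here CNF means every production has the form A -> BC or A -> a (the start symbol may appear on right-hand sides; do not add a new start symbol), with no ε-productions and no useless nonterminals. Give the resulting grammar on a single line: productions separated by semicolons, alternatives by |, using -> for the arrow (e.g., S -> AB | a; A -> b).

S -> i | ES; A -> h; B -> a; C -> SA; E -> AA | EB | EC

No ε-productions.
No unit productions to eliminate.
TERM: introduce B -> a, A -> h and substitute in every rule of length ≥2.
BIN: E -> ESA becomes E -> EC, C -> SA.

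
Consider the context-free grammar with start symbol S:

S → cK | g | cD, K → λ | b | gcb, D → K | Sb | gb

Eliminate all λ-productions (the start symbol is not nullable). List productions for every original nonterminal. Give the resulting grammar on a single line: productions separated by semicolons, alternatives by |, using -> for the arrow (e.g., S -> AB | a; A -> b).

S -> c | g | cD | cK; D -> K | Sb | gb; K -> b | gcb

Nullable set: {D, K}.
S -> cD: D nullable, giving c | cD.
S -> cK: K nullable, giving c | cK.
D -> K: K nullable, giving K.
Drop K -> λ.
Unchanged (no nullable symbols): S -> g; D -> Sb; D -> gb; K -> b; K -> gcb.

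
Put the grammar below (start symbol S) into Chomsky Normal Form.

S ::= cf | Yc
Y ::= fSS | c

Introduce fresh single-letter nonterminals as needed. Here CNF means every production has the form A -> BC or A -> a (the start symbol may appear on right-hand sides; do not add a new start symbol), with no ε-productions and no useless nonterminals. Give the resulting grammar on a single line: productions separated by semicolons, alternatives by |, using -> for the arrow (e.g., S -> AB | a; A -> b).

S -> AB | YA; A -> c; B -> f; C -> SS; Y -> c | BC

No ε-productions.
No unit productions to eliminate.
TERM: introduce A -> c, B -> f and substitute in every rule of length ≥2.
BIN: Y -> BSS becomes Y -> BC, C -> SS.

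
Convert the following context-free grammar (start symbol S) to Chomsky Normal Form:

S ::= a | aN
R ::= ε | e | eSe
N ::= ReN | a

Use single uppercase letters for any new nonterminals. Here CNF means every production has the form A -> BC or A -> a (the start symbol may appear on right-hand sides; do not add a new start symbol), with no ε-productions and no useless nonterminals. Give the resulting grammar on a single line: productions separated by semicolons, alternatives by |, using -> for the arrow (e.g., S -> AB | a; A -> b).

S -> a | BN; A -> e; B -> a; C -> AN; D -> SA; N -> a | AN | RC; R -> e | AD

Nullable: {R}; after ε-elimination: S -> a | aN; N -> a | eN | ReN; R -> e | eSe.
No unit productions to eliminate.
TERM: introduce B -> a, A -> e and substitute in every rule of length ≥2.
BIN: N -> RAN becomes N -> RC, C -> AN; R -> ASA becomes R -> AD, D -> SA.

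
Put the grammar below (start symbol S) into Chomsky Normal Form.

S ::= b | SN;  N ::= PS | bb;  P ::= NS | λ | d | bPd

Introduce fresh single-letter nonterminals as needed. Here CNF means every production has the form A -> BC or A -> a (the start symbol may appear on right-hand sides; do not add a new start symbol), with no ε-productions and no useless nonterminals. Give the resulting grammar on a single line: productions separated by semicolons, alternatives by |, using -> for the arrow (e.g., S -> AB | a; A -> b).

S -> b | SN; A -> b; B -> d; C -> PB; N -> b | AA | PS | SN; P -> d | AB | AC | NS

Nullable: {P}; after ε-elimination: S -> b | SN; N -> S | PS | bb; P -> d | NS | bd | bPd.
After unit-elimination: S -> b | SN; N -> b | PS | SN | bb; P -> d | NS | bd | bPd.
TERM: introduce A -> b, B -> d and substitute in every rule of length ≥2.
BIN: P -> APB becomes P -> AC, C -> PB.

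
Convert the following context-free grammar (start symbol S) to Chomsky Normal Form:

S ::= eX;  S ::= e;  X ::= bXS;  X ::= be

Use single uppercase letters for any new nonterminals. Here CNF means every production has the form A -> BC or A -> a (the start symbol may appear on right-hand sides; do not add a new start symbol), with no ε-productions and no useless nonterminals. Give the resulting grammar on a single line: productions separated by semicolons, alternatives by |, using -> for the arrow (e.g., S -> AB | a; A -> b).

No ε-productions.
No unit productions to eliminate.
TERM: introduce B -> b, A -> e and substitute in every rule of length ≥2.
BIN: X -> BXS becomes X -> BC, C -> XS.

S -> e | AX; A -> e; B -> b; C -> XS; X -> BA | BC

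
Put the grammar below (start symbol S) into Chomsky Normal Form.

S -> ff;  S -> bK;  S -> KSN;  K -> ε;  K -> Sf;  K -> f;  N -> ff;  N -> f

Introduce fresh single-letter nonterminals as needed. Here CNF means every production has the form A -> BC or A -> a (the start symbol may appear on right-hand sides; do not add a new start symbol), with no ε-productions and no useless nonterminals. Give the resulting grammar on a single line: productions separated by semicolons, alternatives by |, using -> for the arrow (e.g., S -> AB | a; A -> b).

S -> b | AA | BK | KC | SN; A -> f; B -> b; C -> SN; K -> f | SA; N -> f | AA

Nullable: {K}; after ε-elimination: S -> b | SN | bK | ff | KSN; K -> f | Sf; N -> f | ff.
No unit productions to eliminate.
TERM: introduce B -> b, A -> f and substitute in every rule of length ≥2.
BIN: S -> KSN becomes S -> KC, C -> SN.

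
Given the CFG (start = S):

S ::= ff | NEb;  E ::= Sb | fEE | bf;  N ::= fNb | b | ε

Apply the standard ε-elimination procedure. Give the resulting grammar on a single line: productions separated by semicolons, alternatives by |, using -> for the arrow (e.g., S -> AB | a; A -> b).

Nullable set: {N}.
S -> NEb: N nullable, giving Eb | NEb.
Drop N -> ε.
N -> fNb: N nullable, giving fNb | fb.
Unchanged (no nullable symbols): S -> ff; E -> Sb; E -> bf; E -> fEE; N -> b.

S -> Eb | ff | NEb; E -> Sb | bf | fEE; N -> b | fb | fNb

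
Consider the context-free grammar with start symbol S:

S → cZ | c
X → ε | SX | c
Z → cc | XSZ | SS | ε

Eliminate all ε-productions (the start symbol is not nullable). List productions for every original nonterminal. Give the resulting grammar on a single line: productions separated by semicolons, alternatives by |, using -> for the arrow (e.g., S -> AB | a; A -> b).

S -> c | cZ; X -> S | c | SX; Z -> S | SS | SZ | XS | cc | XSZ

Nullable set: {X, Z}.
S -> cZ: Z nullable, giving c | cZ.
Drop X -> ε.
X -> SX: X nullable, giving S | SX.
Drop Z -> ε.
Z -> XSZ: X, Z nullable, giving S | SZ | XS | XSZ.
Unchanged (no nullable symbols): S -> c; X -> c; Z -> SS; Z -> cc.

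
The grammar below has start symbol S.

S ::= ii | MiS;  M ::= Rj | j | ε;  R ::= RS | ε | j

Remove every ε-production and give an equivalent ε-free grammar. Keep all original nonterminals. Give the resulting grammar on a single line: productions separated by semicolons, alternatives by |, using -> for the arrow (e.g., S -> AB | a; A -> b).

Nullable set: {M, R}.
S -> MiS: M nullable, giving MiS | iS.
Drop M -> ε.
M -> Rj: R nullable, giving Rj | j.
Drop R -> ε.
R -> RS: R nullable, giving RS | S.
Unchanged (no nullable symbols): S -> ii; M -> j; R -> j.

S -> iS | ii | MiS; M -> j | Rj; R -> S | j | RS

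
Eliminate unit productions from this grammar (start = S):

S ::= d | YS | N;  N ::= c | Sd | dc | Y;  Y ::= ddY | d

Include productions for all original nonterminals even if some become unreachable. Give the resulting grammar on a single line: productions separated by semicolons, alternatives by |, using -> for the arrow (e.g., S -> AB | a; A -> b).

S -> c | d | Sd | YS | dc | ddY; N -> c | d | Sd | dc | ddY; Y -> d | ddY

Unit productions: N->Y, S->N.
Unit pairs (A ⇒* B via units): (N,Y), (S,N), (S,Y).
S: inherits non-unit rules of {N, S, Y} → Sd | YS | c | d | dc | ddY.
N: inherits non-unit rules of {N, Y} → Sd | c | d | dc | ddY.
Y: inherits non-unit rules of {Y} → d | ddY.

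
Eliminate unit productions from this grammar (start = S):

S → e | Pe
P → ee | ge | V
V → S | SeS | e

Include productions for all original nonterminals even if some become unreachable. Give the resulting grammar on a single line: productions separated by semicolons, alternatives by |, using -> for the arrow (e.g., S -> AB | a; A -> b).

S -> e | Pe; P -> e | Pe | ee | ge | SeS; V -> e | Pe | SeS

Unit productions: P->V, V->S.
Unit pairs (A ⇒* B via units): (P,S), (P,V), (V,S).
S: inherits non-unit rules of {S} → Pe | e.
P: inherits non-unit rules of {P, S, V} → Pe | SeS | e | ee | ge.
V: inherits non-unit rules of {S, V} → Pe | SeS | e.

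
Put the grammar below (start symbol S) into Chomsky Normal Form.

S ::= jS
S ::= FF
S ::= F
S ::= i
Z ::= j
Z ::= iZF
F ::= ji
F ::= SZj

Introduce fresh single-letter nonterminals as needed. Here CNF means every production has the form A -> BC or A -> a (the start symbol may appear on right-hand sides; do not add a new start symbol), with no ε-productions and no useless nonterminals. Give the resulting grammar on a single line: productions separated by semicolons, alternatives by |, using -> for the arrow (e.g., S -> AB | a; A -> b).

No ε-productions.
After unit-elimination: S -> i | FF | jS | ji | SZj; F -> ji | SZj; Z -> j | iZF.
TERM: introduce B -> i, A -> j and substitute in every rule of length ≥2.
BIN: F -> SZA becomes F -> SC, C -> ZA; S -> SZA becomes S -> SD, D -> ZA; Z -> BZF becomes Z -> BE, E -> ZF.

S -> i | AB | AS | FF | SD; A -> j; B -> i; C -> ZA; D -> ZA; E -> ZF; F -> AB | SC; Z -> j | BE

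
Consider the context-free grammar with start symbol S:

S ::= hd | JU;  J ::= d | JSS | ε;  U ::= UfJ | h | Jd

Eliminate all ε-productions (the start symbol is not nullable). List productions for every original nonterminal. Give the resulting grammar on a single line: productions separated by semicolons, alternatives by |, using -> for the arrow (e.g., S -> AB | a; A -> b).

Nullable set: {J}.
S -> JU: J nullable, giving JU | U.
Drop J -> ε.
J -> JSS: J nullable, giving JSS | SS.
U -> Jd: J nullable, giving Jd | d.
U -> UfJ: J nullable, giving Uf | UfJ.
Unchanged (no nullable symbols): S -> hd; J -> d; U -> h.

S -> U | JU | hd; J -> d | SS | JSS; U -> d | h | Jd | Uf | UfJ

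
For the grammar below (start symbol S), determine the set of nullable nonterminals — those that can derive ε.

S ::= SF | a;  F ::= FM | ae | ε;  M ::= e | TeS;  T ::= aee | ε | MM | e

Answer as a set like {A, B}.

{F, T}

Directly nullable (have an ε-rule): {F, T}.
Not nullable: M, S — each has a terminal in every rule's right-hand side or depends on a non-nullable symbol.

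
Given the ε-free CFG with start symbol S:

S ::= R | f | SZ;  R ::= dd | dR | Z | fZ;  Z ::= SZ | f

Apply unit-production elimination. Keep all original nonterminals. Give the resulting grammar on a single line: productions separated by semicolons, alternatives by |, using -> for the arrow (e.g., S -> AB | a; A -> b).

S -> f | SZ | dR | dd | fZ; R -> f | SZ | dR | dd | fZ; Z -> f | SZ

Unit productions: R->Z, S->R.
Unit pairs (A ⇒* B via units): (R,Z), (S,R), (S,Z).
S: inherits non-unit rules of {R, S, Z} → SZ | dR | dd | f | fZ.
R: inherits non-unit rules of {R, Z} → SZ | dR | dd | f | fZ.
Z: inherits non-unit rules of {Z} → SZ | f.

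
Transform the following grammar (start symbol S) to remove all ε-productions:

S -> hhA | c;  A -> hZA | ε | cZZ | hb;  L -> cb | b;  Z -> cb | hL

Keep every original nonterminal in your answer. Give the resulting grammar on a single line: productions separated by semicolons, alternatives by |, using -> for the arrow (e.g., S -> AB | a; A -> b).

Nullable set: {A}.
S -> hhA: A nullable, giving hh | hhA.
Drop A -> ε.
A -> hZA: A nullable, giving hZ | hZA.
Unchanged (no nullable symbols): S -> c; A -> cZZ; A -> hb; L -> b; L -> cb; Z -> cb; Z -> hL.

S -> c | hh | hhA; A -> hZ | hb | cZZ | hZA; L -> b | cb; Z -> cb | hL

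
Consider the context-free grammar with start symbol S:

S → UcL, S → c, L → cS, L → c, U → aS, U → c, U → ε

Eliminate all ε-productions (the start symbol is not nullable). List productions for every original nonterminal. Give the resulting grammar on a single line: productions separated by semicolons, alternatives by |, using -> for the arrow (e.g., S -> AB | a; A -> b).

Nullable set: {U}.
S -> UcL: U nullable, giving UcL | cL.
Drop U -> ε.
Unchanged (no nullable symbols): S -> c; L -> c; L -> cS; U -> aS; U -> c.

S -> c | cL | UcL; L -> c | cS; U -> c | aS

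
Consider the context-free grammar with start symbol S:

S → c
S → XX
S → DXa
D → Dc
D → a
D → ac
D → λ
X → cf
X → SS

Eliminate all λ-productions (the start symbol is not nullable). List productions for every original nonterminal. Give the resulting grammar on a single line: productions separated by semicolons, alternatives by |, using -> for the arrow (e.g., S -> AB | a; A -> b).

S -> c | XX | Xa | DXa; D -> a | c | Dc | ac; X -> SS | cf

Nullable set: {D}.
S -> DXa: D nullable, giving DXa | Xa.
Drop D -> λ.
D -> Dc: D nullable, giving Dc | c.
Unchanged (no nullable symbols): S -> XX; S -> c; D -> a; D -> ac; X -> SS; X -> cf.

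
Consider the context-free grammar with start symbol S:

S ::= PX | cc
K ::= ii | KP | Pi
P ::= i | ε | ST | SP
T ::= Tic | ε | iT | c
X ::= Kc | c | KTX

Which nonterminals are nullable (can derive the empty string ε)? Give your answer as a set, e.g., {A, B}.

{P, T}

Directly nullable (have an ε-rule): {P, T}.
Not nullable: K, S, X — each has a terminal in every rule's right-hand side or depends on a non-nullable symbol.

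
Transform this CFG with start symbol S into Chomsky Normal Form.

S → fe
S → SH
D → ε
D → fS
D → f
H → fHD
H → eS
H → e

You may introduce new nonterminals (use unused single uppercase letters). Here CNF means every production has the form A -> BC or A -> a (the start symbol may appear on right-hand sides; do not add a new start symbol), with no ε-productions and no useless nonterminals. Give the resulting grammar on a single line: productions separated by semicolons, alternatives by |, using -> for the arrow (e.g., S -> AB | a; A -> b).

S -> AB | SH; A -> f; B -> e; C -> HD; D -> f | AS; H -> e | AC | AH | BS

Nullable: {D}; after ε-elimination: S -> SH | fe; D -> f | fS; H -> e | eS | fH | fHD.
No unit productions to eliminate.
TERM: introduce B -> e, A -> f and substitute in every rule of length ≥2.
BIN: H -> AHD becomes H -> AC, C -> HD.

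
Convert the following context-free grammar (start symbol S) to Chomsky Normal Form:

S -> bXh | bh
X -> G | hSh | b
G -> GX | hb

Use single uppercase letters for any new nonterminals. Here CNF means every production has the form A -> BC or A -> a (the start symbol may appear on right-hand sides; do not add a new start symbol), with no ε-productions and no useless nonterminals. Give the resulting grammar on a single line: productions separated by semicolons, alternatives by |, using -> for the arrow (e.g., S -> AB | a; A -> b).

No ε-productions.
After unit-elimination: S -> bh | bXh; G -> GX | hb; X -> b | GX | hb | hSh.
TERM: introduce B -> b, A -> h and substitute in every rule of length ≥2.
BIN: S -> BXA becomes S -> BC, C -> XA; X -> ASA becomes X -> AD, D -> SA.

S -> BA | BC; A -> h; B -> b; C -> XA; D -> SA; G -> AB | GX; X -> b | AB | AD | GX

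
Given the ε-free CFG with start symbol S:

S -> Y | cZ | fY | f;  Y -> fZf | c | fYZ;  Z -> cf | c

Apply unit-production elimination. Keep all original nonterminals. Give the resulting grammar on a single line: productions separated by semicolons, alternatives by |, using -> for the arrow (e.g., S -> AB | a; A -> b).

S -> c | f | cZ | fY | fYZ | fZf; Y -> c | fYZ | fZf; Z -> c | cf

Unit productions: S->Y.
Unit pairs (A ⇒* B via units): (S,Y).
S: inherits non-unit rules of {S, Y} → c | cZ | f | fY | fYZ | fZf.
Y: inherits non-unit rules of {Y} → c | fYZ | fZf.
Z: inherits non-unit rules of {Z} → c | cf.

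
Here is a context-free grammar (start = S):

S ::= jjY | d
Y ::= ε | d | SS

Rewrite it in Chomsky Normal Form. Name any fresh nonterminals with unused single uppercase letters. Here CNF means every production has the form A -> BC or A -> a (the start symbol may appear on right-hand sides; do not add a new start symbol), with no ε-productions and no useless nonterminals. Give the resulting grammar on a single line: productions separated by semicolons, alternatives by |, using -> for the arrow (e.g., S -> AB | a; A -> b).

Nullable: {Y}; after ε-elimination: S -> d | jj | jjY; Y -> d | SS.
No unit productions to eliminate.
TERM: introduce A -> j and substitute in every rule of length ≥2.
BIN: S -> AAY becomes S -> AB, B -> AY.

S -> d | AA | AB; A -> j; B -> AY; Y -> d | SS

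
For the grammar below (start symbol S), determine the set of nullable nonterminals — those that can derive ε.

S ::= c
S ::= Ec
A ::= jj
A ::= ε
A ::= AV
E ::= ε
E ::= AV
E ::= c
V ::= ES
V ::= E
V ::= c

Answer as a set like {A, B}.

Directly nullable (have an ε-rule): {A, E}.
V is nullable via V -> E (every symbol on the right is already known nullable).
Not nullable: S — each has a terminal in every rule's right-hand side or depends on a non-nullable symbol.

{A, E, V}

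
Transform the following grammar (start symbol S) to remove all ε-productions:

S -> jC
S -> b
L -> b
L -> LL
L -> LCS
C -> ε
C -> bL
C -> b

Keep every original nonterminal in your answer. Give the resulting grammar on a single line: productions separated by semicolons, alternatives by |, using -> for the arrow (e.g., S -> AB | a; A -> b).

Nullable set: {C}.
S -> jC: C nullable, giving j | jC.
Drop C -> ε.
L -> LCS: C nullable, giving LCS | LS.
Unchanged (no nullable symbols): S -> b; C -> b; C -> bL; L -> LL; L -> b.

S -> b | j | jC; C -> b | bL; L -> b | LL | LS | LCS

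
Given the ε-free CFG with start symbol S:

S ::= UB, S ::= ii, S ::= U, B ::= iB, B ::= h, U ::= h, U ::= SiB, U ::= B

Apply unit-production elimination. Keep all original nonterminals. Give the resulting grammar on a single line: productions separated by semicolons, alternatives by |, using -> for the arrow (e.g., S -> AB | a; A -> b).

S -> h | UB | iB | ii | SiB; B -> h | iB; U -> h | iB | SiB

Unit productions: S->U, U->B.
Unit pairs (A ⇒* B via units): (S,B), (S,U), (U,B).
S: inherits non-unit rules of {B, S, U} → SiB | UB | h | iB | ii.
B: inherits non-unit rules of {B} → h | iB.
U: inherits non-unit rules of {B, U} → SiB | h | iB.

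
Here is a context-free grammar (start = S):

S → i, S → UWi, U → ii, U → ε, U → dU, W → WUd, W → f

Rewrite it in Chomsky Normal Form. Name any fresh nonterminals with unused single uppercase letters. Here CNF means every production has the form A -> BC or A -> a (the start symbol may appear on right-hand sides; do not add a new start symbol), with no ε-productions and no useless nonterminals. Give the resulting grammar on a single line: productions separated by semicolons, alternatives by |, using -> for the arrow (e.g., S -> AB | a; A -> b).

S -> i | UC | WA; A -> i; B -> d; C -> WA; D -> UB; U -> d | AA | BU; W -> f | WB | WD

Nullable: {U}; after ε-elimination: S -> i | Wi | UWi; U -> d | dU | ii; W -> f | Wd | WUd.
No unit productions to eliminate.
TERM: introduce B -> d, A -> i and substitute in every rule of length ≥2.
BIN: S -> UWA becomes S -> UC, C -> WA; W -> WUB becomes W -> WD, D -> UB.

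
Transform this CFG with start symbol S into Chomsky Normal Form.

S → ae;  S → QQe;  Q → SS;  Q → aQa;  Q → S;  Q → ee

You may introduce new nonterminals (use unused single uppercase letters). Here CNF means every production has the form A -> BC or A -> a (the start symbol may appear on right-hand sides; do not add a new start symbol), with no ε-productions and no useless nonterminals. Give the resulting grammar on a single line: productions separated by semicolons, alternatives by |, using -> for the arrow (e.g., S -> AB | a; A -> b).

No ε-productions.
After unit-elimination: S -> ae | QQe; Q -> SS | ae | ee | QQe | aQa.
TERM: introduce B -> a, A -> e and substitute in every rule of length ≥2.
BIN: Q -> BQB becomes Q -> BC, C -> QB; Q -> QQA becomes Q -> QD, D -> QA; S -> QQA becomes S -> QE, E -> QA.

S -> BA | QE; A -> e; B -> a; C -> QB; D -> QA; E -> QA; Q -> AA | BA | BC | QD | SS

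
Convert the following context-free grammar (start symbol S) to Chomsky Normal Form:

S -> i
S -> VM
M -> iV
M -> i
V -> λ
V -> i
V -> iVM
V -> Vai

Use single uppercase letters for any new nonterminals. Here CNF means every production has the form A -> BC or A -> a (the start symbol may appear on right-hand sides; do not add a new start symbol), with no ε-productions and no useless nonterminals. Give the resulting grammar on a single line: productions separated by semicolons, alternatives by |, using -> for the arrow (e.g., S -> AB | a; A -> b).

S -> i | AV | VM; A -> i; B -> a; C -> VM; D -> BA; M -> i | AV; V -> i | AC | AM | BA | VD

Nullable: {V}; after ε-elimination: S -> M | i | VM; M -> i | iV; V -> i | ai | iM | Vai | iVM.
After unit-elimination: S -> i | VM | iV; M -> i | iV; V -> i | ai | iM | Vai | iVM.
TERM: introduce B -> a, A -> i and substitute in every rule of length ≥2.
BIN: V -> AVM becomes V -> AC, C -> VM; V -> VBA becomes V -> VD, D -> BA.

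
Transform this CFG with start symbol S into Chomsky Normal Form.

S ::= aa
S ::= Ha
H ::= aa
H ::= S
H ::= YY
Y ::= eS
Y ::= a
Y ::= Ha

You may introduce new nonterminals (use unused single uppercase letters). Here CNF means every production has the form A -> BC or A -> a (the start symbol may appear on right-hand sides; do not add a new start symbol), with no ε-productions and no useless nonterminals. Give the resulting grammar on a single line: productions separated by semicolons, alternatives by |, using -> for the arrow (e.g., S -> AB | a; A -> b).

S -> AA | HA; A -> a; B -> e; H -> AA | HA | YY; Y -> a | BS | HA

No ε-productions.
After unit-elimination: S -> Ha | aa; H -> Ha | YY | aa; Y -> a | Ha | eS.
TERM: introduce A -> a, B -> e and substitute in every rule of length ≥2.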